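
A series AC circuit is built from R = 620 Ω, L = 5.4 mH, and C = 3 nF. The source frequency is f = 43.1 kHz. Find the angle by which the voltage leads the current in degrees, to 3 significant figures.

ω = 2πf = 270800 rad/s
X_L = ωL = 1460 Ω
X_C = 1/(ωC) = 1230 Ω
Net reactance X = X_L − X_C = 231 Ω
Z = 620 + j231 Ω
|Z| = √(620² + 231²) = 662 Ω
∠Z = arctan(231/620) = 20.5°

20.5°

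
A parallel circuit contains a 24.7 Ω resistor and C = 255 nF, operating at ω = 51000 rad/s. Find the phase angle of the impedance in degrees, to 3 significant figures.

X_C = 1/(ωC) = 76.9 Ω
Parallel: admittances add. Y = 1/R + jωC
Y = (0.0405 + j0.0130) S
|Y| = 0.0425 S → |Z| = 1/|Y| = 23.5 Ω, ∠Z = −∠Y = -17.8°

-17.8°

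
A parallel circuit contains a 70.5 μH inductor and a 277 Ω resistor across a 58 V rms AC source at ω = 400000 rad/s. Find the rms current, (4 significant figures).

X_L = ωL = 28.20 Ω
Parallel: admittances add. Y = 1/R + 1/(jωL)
Y = (0.003610 − j0.03546) S
|Y| = 0.03564 S → |Z| = 1/|Y| = 28.05 Ω, ∠Z = −∠Y = 84.19°
I = V/|Z| = 58/28.05 = 2.067 A

2.067 A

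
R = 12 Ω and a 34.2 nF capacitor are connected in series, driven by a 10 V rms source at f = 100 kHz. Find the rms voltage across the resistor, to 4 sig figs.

2.497 V

ω = 2πf = 628300 rad/s
X_C = 1/(ωC) = 46.54 Ω
Z = 12.00 − j46.54 Ω
|Z| = √(12.00² + 46.54²) = 48.06 Ω
I = V/|Z| = 208.1 mA
V_R = I·|Z_R| = 0.2081 × 12.00 = 2.497 V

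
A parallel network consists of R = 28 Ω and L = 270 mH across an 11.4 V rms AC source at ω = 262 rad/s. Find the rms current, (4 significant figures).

X_L = ωL = 70.74 Ω
Parallel: admittances add. Y = 1/R + 1/(jωL)
Y = (0.03571 − j0.01414) S
|Y| = 0.03841 S → |Z| = 1/|Y| = 26.03 Ω, ∠Z = −∠Y = 21.59°
I = V/|Z| = 11.4/26.03 = 437.9 mA

437.9 mA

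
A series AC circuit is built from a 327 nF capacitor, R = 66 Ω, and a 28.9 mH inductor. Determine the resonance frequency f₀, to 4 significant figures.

ω₀ = 1/√(LC) = 1/√(0.0289 × 3.27e-07) = 10290 rad/s
f₀ = ω₀/(2π) = 1.637 kHz

1.637 kHz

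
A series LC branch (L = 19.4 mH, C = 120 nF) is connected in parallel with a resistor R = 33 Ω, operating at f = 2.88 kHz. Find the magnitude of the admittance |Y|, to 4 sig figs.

31.65 mS

ω = 2πf = 18100 rad/s
X_L = ωL = 351.1 Ω
X_C = 1/(ωC) = 460.5 Ω
Branch 1: Z₁ = R = 33.00 Ω
Branch 2 (series LC): Z₂ = j(X_L − X_C) = −j109.5 Ω
Parallel: Z = Z₁Z₂/(Z₁+Z₂), |Z| = 31.60 Ω, ∠Z = -16.78°
|Y| = 1/|Z| = 31.65 mS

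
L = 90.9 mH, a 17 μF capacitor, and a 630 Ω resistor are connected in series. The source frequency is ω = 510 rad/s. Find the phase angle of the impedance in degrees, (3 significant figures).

-6.25°

X_L = ωL = 46.4 Ω
X_C = 1/(ωC) = 115 Ω
Net reactance X = X_L − X_C = -69.0 Ω
Z = 630 − j69.0 Ω
|Z| = √(630² + 69.0²) = 634 Ω
∠Z = arctan(-69.0/630) = -6.25°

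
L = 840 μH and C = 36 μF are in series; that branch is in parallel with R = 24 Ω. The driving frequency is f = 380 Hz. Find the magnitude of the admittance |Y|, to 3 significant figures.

112 mS

ω = 2πf = 2388 rad/s
X_L = ωL = 2.01 Ω
X_C = 1/(ωC) = 11.6 Ω
Branch 1: Z₁ = R = 24.0 Ω
Branch 2 (series LC): Z₂ = j(X_L − X_C) = −j9.63 Ω
Parallel: Z = Z₁Z₂/(Z₁+Z₂), |Z| = 8.94 Ω, ∠Z = -68.1°
|Y| = 1/|Z| = 112 mS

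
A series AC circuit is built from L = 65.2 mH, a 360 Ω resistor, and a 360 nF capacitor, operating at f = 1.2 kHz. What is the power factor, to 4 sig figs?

0.9461

ω = 2πf = 7540 rad/s
X_L = ωL = 491.6 Ω
X_C = 1/(ωC) = 368.4 Ω
Net reactance X = X_L − X_C = 123.2 Ω
Z = 360.0 + j123.2 Ω
|Z| = √(360.0² + 123.2²) = 380.5 Ω
∠Z = arctan(123.2/360.0) = 18.89°
cos φ = cos(18.89°) = 0.9461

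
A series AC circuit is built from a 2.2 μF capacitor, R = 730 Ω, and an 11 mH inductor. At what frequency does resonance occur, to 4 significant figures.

ω₀ = 1/√(LC) = 1/√(0.011 × 2.2e-06) = 6428 rad/s
f₀ = ω₀/(2π) = 1.023 kHz

1.023 kHz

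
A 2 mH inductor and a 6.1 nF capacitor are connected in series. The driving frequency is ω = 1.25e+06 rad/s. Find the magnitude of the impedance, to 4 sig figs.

2369 Ω

X_L = ωL = 2500 Ω
X_C = 1/(ωC) = 131.1 Ω
Net reactance X = X_L − X_C = 2369 Ω
Z = j2369 Ω
|Z| = √(0² + 2369²) = 2369 Ω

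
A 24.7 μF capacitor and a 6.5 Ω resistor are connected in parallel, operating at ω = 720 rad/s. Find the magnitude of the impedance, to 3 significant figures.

X_C = 1/(ωC) = 56.2 Ω
Parallel: admittances add. Y = 1/R + jωC
Y = (0.154 + j0.0178) S
|Y| = 0.155 S → |Z| = 1/|Y| = 6.46 Ω, ∠Z = −∠Y = -6.59°

6.46 Ω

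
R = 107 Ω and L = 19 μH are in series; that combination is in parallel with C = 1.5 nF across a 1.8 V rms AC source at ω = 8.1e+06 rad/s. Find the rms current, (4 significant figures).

15.02 mA

X_L = ωL = 153.9 Ω
X_C = 1/(ωC) = 82.30 Ω
Branch 1 (R+jX_L): Z₁ = 107.0 + j153.9 Ω, |Z₁| = 187.4 Ω
Branch 2 (−jX_C): Z₂ = −j82.30 Ω
Parallel: Z = Z₁Z₂/(Z₁+Z₂), |Z| = 119.8 Ω, ∠Z = -68.60°
I = V/|Z| = 1.8/119.8 = 15.02 mA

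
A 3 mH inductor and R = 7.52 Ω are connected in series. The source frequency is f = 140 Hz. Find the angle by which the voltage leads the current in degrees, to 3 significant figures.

ω = 2πf = 879.6 rad/s
X_L = ωL = 2.64 Ω
Z = 7.52 + j2.64 Ω
|Z| = √(7.52² + 2.64²) = 7.97 Ω
∠Z = arctan(2.64/7.52) = 19.3°

19.3°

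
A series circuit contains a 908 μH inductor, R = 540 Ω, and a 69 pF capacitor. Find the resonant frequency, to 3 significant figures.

ω₀ = 1/√(LC) = 1/√(0.000908 × 6.9e-11) = 3.995e+06 rad/s
f₀ = ω₀/(2π) = 636 kHz

636 kHz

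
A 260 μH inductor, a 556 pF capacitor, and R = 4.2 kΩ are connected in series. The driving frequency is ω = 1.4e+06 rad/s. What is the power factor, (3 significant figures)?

X_L = ωL = 364 Ω
X_C = 1/(ωC) = 1280 Ω
Net reactance X = X_L − X_C = -921 Ω
Z = 4200 − j921 Ω
|Z| = √(4200² + 921²) = 4300 Ω
∠Z = arctan(-921/4200) = -12.4°
cos φ = cos(-12.4°) = 0.977

0.977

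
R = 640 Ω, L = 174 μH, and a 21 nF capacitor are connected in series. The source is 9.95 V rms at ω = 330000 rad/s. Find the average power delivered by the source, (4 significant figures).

X_L = ωL = 57.42 Ω
X_C = 1/(ωC) = 144.3 Ω
Net reactance X = X_L − X_C = -86.88 Ω
Z = 640.0 − j86.88 Ω
|Z| = √(640.0² + 86.88²) = 645.9 Ω
∠Z = arctan(-86.88/640.0) = -7.731°
I = V/|Z| = 15.41 mA
P = VI cos φ = 9.95 × 0.01541 × cos(-7.731°) = 151.9 mW

151.9 mW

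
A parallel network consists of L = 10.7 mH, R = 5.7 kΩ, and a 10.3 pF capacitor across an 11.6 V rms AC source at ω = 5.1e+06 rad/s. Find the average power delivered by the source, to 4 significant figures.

X_L = ωL = 54570 Ω
X_C = 1/(ωC) = 19040 Ω
Parallel: admittances add. Y = 1/R + 1/(jωL) + jωC
Y = (0.0001754 + j3.42e-05) S
|Y| = 0.0001787 S → |Z| = 1/|Y| = 5595 Ω, ∠Z = −∠Y = -11.03°
I = V/|Z| = 2.073 mA
P = VI cos φ = 11.6 × 0.002073 × cos(-11.03°) = 23.61 mW

23.61 mW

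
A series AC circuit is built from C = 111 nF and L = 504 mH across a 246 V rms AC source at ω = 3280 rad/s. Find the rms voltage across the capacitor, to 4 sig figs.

X_L = ωL = 1653 Ω
X_C = 1/(ωC) = 2747 Ω
Net reactance X = X_L − X_C = -1094 Ω
Z = − j1094 Ω
|Z| = √(0² + 1094²) = 1094 Ω
I = V/|Z| = 225.0 mA
V_C = I·|Z_C| = 0.2250 × 2747 = 617.9 V

617.9 V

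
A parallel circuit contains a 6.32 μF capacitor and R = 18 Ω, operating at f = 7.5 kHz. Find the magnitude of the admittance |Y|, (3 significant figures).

ω = 2πf = 47120 rad/s
X_C = 1/(ωC) = 3.36 Ω
Parallel: admittances add. Y = 1/R + jωC
Y = (0.0556 + j0.298) S
|Y| = 0.303 S → |Z| = 1/|Y| = 3.30 Ω, ∠Z = −∠Y = -79.4°

303 mS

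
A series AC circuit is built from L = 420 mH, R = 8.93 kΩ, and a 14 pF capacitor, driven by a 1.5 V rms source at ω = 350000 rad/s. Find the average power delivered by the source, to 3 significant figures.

X_L = ωL = 147000 Ω
X_C = 1/(ωC) = 204000 Ω
Net reactance X = X_L − X_C = -57100 Ω
Z = 8930 − j57100 Ω
|Z| = √(8930² + 57100²) = 57800 Ω
∠Z = arctan(-57100/8930) = -81.1°
I = V/|Z| = 26.0 μA
P = VI cos φ = 1.5 × 2.6e-05 × cos(-81.1°) = 6.02 μW

6.02 μW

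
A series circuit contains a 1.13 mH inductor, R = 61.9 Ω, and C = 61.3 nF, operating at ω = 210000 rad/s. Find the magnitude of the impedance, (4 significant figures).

171.2 Ω

X_L = ωL = 237.3 Ω
X_C = 1/(ωC) = 77.68 Ω
Net reactance X = X_L − X_C = 159.6 Ω
Z = 61.90 + j159.6 Ω
|Z| = √(61.90² + 159.6²) = 171.2 Ω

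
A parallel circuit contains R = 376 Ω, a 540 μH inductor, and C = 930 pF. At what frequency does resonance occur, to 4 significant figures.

ω₀ = 1/√(LC) = 1/√(0.00054 × 9.3e-10) = 1.411e+06 rad/s
f₀ = ω₀/(2π) = 224.6 kHz

224.6 kHz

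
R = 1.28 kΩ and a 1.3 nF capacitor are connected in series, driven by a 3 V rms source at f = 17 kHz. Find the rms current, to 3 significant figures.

ω = 2πf = 106800 rad/s
X_C = 1/(ωC) = 7200 Ω
Z = 1280 − j7200 Ω
|Z| = √(1280² + 7200²) = 7310 Ω
I = V/|Z| = 3/7310 = 410 μA

410 μA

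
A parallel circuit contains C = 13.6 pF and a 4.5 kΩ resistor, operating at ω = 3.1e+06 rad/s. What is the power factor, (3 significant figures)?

X_C = 1/(ωC) = 23700 Ω
Parallel: admittances add. Y = 1/R + jωC
Y = (0.000222 + j4.22e-05) S
|Y| = 0.000226 S → |Z| = 1/|Y| = 4420 Ω, ∠Z = −∠Y = -10.7°
cos φ = cos(-10.7°) = 0.982

0.982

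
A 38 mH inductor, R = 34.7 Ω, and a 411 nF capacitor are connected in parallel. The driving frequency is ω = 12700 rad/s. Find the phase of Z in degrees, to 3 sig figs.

X_L = ωL = 483 Ω
X_C = 1/(ωC) = 192 Ω
Parallel: admittances add. Y = 1/R + 1/(jωL) + jωC
Y = (0.0288 + j0.00315) S
|Y| = 0.0290 S → |Z| = 1/|Y| = 34.5 Ω, ∠Z = −∠Y = -6.23°

-6.23°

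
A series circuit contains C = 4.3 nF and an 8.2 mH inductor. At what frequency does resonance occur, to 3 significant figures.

26.8 kHz

ω₀ = 1/√(LC) = 1/√(0.0082 × 4.3e-09) = 168400 rad/s
f₀ = ω₀/(2π) = 26.8 kHz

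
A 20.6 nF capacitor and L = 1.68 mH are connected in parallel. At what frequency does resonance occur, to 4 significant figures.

ω₀ = 1/√(LC) = 1/√(0.00168 × 2.06e-08) = 170000 rad/s
f₀ = ω₀/(2π) = 27.05 kHz

27.05 kHz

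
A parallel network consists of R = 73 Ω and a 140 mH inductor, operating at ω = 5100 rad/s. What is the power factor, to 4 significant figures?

0.9948

X_L = ωL = 714.0 Ω
Parallel: admittances add. Y = 1/R + 1/(jωL)
Y = (0.01370 − j0.001401) S
|Y| = 0.01377 S → |Z| = 1/|Y| = 72.62 Ω, ∠Z = −∠Y = 5.838°
cos φ = cos(5.838°) = 0.9948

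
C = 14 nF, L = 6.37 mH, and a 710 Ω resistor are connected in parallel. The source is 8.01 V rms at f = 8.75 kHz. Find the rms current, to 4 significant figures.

20.16 mA

ω = 2πf = 54980 rad/s
X_L = ωL = 350.2 Ω
X_C = 1/(ωC) = 1299 Ω
Parallel: admittances add. Y = 1/R + 1/(jωL) + jωC
Y = (0.001408 − j0.002086) S
|Y| = 0.002517 S → |Z| = 1/|Y| = 397.3 Ω, ∠Z = −∠Y = 55.97°
I = V/|Z| = 8.01/397.3 = 20.16 mA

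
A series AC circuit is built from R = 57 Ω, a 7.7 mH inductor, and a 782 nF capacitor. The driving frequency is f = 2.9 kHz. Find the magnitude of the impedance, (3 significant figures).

ω = 2πf = 18220 rad/s
X_L = ωL = 140 Ω
X_C = 1/(ωC) = 70.2 Ω
Net reactance X = X_L − X_C = 70.1 Ω
Z = 57.0 + j70.1 Ω
|Z| = √(57.0² + 70.1²) = 90.4 Ω

90.4 Ω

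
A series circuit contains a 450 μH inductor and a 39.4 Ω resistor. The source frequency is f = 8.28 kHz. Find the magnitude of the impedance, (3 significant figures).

45.8 Ω

ω = 2πf = 52020 rad/s
X_L = ωL = 23.4 Ω
Z = 39.4 + j23.4 Ω
|Z| = √(39.4² + 23.4²) = 45.8 Ω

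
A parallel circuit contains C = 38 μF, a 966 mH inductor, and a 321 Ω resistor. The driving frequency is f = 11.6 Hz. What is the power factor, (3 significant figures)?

0.263

ω = 2πf = 72.88 rad/s
X_L = ωL = 70.4 Ω
X_C = 1/(ωC) = 361 Ω
Parallel: admittances add. Y = 1/R + 1/(jωL) + jωC
Y = (0.00312 − j0.0114) S
|Y| = 0.0119 S → |Z| = 1/|Y| = 84.4 Ω, ∠Z = −∠Y = 74.8°
cos φ = cos(74.8°) = 0.263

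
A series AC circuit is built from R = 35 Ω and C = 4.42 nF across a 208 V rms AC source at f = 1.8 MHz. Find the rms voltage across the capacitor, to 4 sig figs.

ω = 2πf = 1.131e+07 rad/s
X_C = 1/(ωC) = 20.00 Ω
Z = 35.00 − j20.00 Ω
|Z| = √(35.00² + 20.00²) = 40.31 Ω
I = V/|Z| = 5.160 A
V_C = I·|Z_C| = 5.160 × 20.00 = 103.2 V

103.2 V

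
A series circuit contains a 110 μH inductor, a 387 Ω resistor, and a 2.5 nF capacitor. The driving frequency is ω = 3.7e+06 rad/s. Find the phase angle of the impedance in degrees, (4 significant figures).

X_L = ωL = 407.0 Ω
X_C = 1/(ωC) = 108.1 Ω
Net reactance X = X_L − X_C = 298.9 Ω
Z = 387.0 + j298.9 Ω
|Z| = √(387.0² + 298.9²) = 489.0 Ω
∠Z = arctan(298.9/387.0) = 37.68°

37.68°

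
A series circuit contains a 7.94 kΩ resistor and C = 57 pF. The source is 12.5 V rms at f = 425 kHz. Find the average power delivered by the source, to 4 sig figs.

11.68 mW

ω = 2πf = 2.67e+06 rad/s
X_C = 1/(ωC) = 6570 Ω
Z = 7940 − j6570 Ω
|Z| = √(7940² + 6570²) = 10310 Ω
∠Z = arctan(-6570/7940) = -39.61°
I = V/|Z| = 1.213 mA
P = VI cos φ = 12.5 × 0.001213 × cos(-39.61°) = 11.68 mW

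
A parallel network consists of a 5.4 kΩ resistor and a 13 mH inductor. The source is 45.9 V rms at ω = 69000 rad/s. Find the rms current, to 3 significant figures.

X_L = ωL = 897 Ω
Parallel: admittances add. Y = 1/R + 1/(jωL)
Y = (0.000185 − j0.00111) S
|Y| = 0.00113 S → |Z| = 1/|Y| = 885 Ω, ∠Z = −∠Y = 80.6°
I = V/|Z| = 45.9/885 = 51.9 mA

51.9 mA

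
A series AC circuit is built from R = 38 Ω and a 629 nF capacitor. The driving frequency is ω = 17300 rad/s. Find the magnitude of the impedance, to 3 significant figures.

X_C = 1/(ωC) = 91.9 Ω
Z = 38.0 − j91.9 Ω
|Z| = √(38.0² + 91.9²) = 99.4 Ω

99.4 Ω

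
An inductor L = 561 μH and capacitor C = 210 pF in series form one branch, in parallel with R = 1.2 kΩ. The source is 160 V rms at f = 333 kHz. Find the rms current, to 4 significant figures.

197.1 mA

ω = 2πf = 2.092e+06 rad/s
X_L = ωL = 1174 Ω
X_C = 1/(ωC) = 2276 Ω
Branch 1: Z₁ = R = 1200 Ω
Branch 2 (series LC): Z₂ = j(X_L − X_C) = −j1102 Ω
Parallel: Z = Z₁Z₂/(Z₁+Z₂), |Z| = 811.7 Ω, ∠Z = -47.43°
I = V/|Z| = 160/811.7 = 197.1 mA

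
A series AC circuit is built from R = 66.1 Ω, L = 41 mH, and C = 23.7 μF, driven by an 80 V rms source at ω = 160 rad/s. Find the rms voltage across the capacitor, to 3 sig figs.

X_L = ωL = 6.56 Ω
X_C = 1/(ωC) = 264 Ω
Net reactance X = X_L − X_C = -257 Ω
Z = 66.1 − j257 Ω
|Z| = √(66.1² + 257²) = 266 Ω
I = V/|Z| = 301 mA
V_C = I·|Z_C| = 0.301 × 264 = 79.5 V

79.5 V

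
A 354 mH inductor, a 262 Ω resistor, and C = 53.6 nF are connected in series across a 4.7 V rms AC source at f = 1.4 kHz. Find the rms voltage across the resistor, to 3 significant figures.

ω = 2πf = 8796 rad/s
X_L = ωL = 3110 Ω
X_C = 1/(ωC) = 2120 Ω
Net reactance X = X_L − X_C = 993 Ω
Z = 262 + j993 Ω
|Z| = √(262² + 993²) = 1030 Ω
I = V/|Z| = 4.58 mA
V_R = I·|Z_R| = 0.00458 × 262 = 1.20 V

1.20 V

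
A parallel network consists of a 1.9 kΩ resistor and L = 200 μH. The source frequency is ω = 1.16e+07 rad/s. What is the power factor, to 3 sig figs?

0.774

X_L = ωL = 2320 Ω
Parallel: admittances add. Y = 1/R + 1/(jωL)
Y = (0.000526 − j0.000431) S
|Y| = 0.000680 S → |Z| = 1/|Y| = 1470 Ω, ∠Z = −∠Y = 39.3°
cos φ = cos(39.3°) = 0.774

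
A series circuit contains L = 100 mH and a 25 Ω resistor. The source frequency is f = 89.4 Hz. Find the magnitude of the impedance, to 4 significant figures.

ω = 2πf = 561.7 rad/s
X_L = ωL = 56.17 Ω
Z = 25.00 + j56.17 Ω
|Z| = √(25.00² + 56.17²) = 61.48 Ω

61.48 Ω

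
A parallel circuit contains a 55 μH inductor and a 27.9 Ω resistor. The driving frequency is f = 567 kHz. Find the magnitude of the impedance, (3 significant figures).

ω = 2πf = 3.563e+06 rad/s
X_L = ωL = 196 Ω
Parallel: admittances add. Y = 1/R + 1/(jωL)
Y = (0.0358 − j0.00510) S
|Y| = 0.0362 S → |Z| = 1/|Y| = 27.6 Ω, ∠Z = −∠Y = 8.10°

27.6 Ω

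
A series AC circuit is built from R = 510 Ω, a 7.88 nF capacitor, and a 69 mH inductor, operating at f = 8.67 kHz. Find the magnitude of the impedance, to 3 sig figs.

ω = 2πf = 54480 rad/s
X_L = ωL = 3760 Ω
X_C = 1/(ωC) = 2330 Ω
Net reactance X = X_L − X_C = 1430 Ω
Z = 510 + j1430 Ω
|Z| = √(510² + 1430²) = 1520 Ω

1520 Ω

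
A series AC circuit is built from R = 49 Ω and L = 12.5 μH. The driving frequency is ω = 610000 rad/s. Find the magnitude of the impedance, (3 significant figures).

X_L = ωL = 7.62 Ω
Z = 49.0 + j7.62 Ω
|Z| = √(49.0² + 7.62²) = 49.6 Ω

49.6 Ω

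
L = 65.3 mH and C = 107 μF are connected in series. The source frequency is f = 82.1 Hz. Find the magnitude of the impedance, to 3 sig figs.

15.6 Ω

ω = 2πf = 515.8 rad/s
X_L = ωL = 33.7 Ω
X_C = 1/(ωC) = 18.1 Ω
Net reactance X = X_L − X_C = 15.6 Ω
Z = j15.6 Ω
|Z| = √(0² + 15.6²) = 15.6 Ω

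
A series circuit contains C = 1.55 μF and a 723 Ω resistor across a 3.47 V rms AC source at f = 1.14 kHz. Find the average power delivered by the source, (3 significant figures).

16.4 mW

ω = 2πf = 7163 rad/s
X_C = 1/(ωC) = 90.1 Ω
Z = 723 − j90.1 Ω
|Z| = √(723² + 90.1²) = 729 Ω
∠Z = arctan(-90.1/723) = -7.10°
I = V/|Z| = 4.76 mA
P = VI cos φ = 3.47 × 0.00476 × cos(-7.10°) = 16.4 mW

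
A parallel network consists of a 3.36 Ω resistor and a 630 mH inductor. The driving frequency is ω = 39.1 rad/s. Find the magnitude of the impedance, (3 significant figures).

X_L = ωL = 24.6 Ω
Parallel: admittances add. Y = 1/R + 1/(jωL)
Y = (0.298 − j0.0406) S
|Y| = 0.300 S → |Z| = 1/|Y| = 3.33 Ω, ∠Z = −∠Y = 7.77°

3.33 Ω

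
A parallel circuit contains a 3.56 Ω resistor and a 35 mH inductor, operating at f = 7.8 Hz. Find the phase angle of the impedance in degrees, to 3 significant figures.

64.3°

ω = 2πf = 49.01 rad/s
X_L = ωL = 1.72 Ω
Parallel: admittances add. Y = 1/R + 1/(jωL)
Y = (0.281 − j0.583) S
|Y| = 0.647 S → |Z| = 1/|Y| = 1.55 Ω, ∠Z = −∠Y = 64.3°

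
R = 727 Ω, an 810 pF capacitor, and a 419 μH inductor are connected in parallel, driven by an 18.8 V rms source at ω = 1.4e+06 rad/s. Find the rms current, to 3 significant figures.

X_L = ωL = 587 Ω
X_C = 1/(ωC) = 882 Ω
Parallel: admittances add. Y = 1/R + 1/(jωL) + jωC
Y = (0.00138 − j0.000571) S
|Y| = 0.00149 S → |Z| = 1/|Y| = 671 Ω, ∠Z = −∠Y = 22.5°
I = V/|Z| = 18.8/671 = 28.0 mA

28.0 mA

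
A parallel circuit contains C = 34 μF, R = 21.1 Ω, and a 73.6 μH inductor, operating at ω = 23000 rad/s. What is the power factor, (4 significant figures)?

0.2405

X_L = ωL = 1.693 Ω
X_C = 1/(ωC) = 1.279 Ω
Parallel: admittances add. Y = 1/R + 1/(jωL) + jωC
Y = (0.04739 + j0.1913) S
|Y| = 0.1970 S → |Z| = 1/|Y| = 5.075 Ω, ∠Z = −∠Y = -76.08°
cos φ = cos(-76.08°) = 0.2405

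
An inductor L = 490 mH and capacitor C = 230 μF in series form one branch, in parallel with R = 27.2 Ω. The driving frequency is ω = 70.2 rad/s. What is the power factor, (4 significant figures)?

X_L = ωL = 34.40 Ω
X_C = 1/(ωC) = 61.93 Ω
Branch 1: Z₁ = R = 27.20 Ω
Branch 2 (series LC): Z₂ = j(X_L − X_C) = −j27.54 Ω
Parallel: Z = Z₁Z₂/(Z₁+Z₂), |Z| = 19.35 Ω, ∠Z = -44.65°
cos φ = cos(-44.65°) = 0.7114

0.7114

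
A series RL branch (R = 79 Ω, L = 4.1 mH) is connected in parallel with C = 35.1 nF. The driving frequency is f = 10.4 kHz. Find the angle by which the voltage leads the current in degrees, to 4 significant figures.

48.40°

ω = 2πf = 65350 rad/s
X_L = ωL = 267.9 Ω
X_C = 1/(ωC) = 436.0 Ω
Branch 1 (R+jX_L): Z₁ = 79.00 + j267.9 Ω, |Z₁| = 279.3 Ω
Branch 2 (−jX_C): Z₂ = −j436.0 Ω
Parallel: Z = Z₁Z₂/(Z₁+Z₂), |Z| = 655.7 Ω, ∠Z = 48.40°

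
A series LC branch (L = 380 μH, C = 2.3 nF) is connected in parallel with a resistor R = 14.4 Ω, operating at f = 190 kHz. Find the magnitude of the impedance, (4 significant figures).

ω = 2πf = 1.194e+06 rad/s
X_L = ωL = 453.6 Ω
X_C = 1/(ωC) = 364.2 Ω
Branch 1: Z₁ = R = 14.40 Ω
Branch 2 (series LC): Z₂ = j(X_L − X_C) = j89.45 Ω
Parallel: Z = Z₁Z₂/(Z₁+Z₂), |Z| = 14.22 Ω, ∠Z = 9.146°

14.22 Ω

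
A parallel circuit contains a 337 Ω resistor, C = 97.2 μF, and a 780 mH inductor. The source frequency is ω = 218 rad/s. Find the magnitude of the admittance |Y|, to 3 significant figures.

15.6 mS

X_L = ωL = 170 Ω
X_C = 1/(ωC) = 47.2 Ω
Parallel: admittances add. Y = 1/R + 1/(jωL) + jωC
Y = (0.00297 + j0.0153) S
|Y| = 0.0156 S → |Z| = 1/|Y| = 64.1 Ω, ∠Z = −∠Y = -79.0°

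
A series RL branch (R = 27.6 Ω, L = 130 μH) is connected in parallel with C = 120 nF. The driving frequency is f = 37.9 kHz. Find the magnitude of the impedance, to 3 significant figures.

ω = 2πf = 238100 rad/s
X_L = ωL = 31.0 Ω
X_C = 1/(ωC) = 35.0 Ω
Branch 1 (R+jX_L): Z₁ = 27.6 + j31.0 Ω, |Z₁| = 41.5 Ω
Branch 2 (−jX_C): Z₂ = −j35.0 Ω
Parallel: Z = Z₁Z₂/(Z₁+Z₂), |Z| = 52.0 Ω, ∠Z = -33.4°

52.0 Ω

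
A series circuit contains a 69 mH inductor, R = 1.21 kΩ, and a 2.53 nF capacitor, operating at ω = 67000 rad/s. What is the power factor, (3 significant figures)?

X_L = ωL = 4620 Ω
X_C = 1/(ωC) = 5900 Ω
Net reactance X = X_L − X_C = -1280 Ω
Z = 1210 − j1280 Ω
|Z| = √(1210² + 1280²) = 1760 Ω
∠Z = arctan(-1280/1210) = -46.5°
cos φ = cos(-46.5°) = 0.688

0.688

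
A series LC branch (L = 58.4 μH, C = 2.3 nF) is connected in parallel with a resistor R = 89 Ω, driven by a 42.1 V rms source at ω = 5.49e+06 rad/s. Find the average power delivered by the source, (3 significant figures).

19.9 W

X_L = ωL = 321 Ω
X_C = 1/(ωC) = 79.2 Ω
Branch 1: Z₁ = R = 89.0 Ω
Branch 2 (series LC): Z₂ = j(X_L − X_C) = j241 Ω
Parallel: Z = Z₁Z₂/(Z₁+Z₂), |Z| = 83.5 Ω, ∠Z = 20.2°
I = V/|Z| = 504 mA
P = VI cos φ = 42.1 × 0.504 × cos(20.2°) = 19.9 W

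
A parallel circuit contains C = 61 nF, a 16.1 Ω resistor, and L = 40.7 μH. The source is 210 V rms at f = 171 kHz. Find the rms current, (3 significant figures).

15.8 A

ω = 2πf = 1.074e+06 rad/s
X_L = ωL = 43.7 Ω
X_C = 1/(ωC) = 15.3 Ω
Parallel: admittances add. Y = 1/R + 1/(jωL) + jωC
Y = (0.0621 + j0.0427) S
|Y| = 0.0754 S → |Z| = 1/|Y| = 13.3 Ω, ∠Z = −∠Y = -34.5°
I = V/|Z| = 210/13.3 = 15.8 A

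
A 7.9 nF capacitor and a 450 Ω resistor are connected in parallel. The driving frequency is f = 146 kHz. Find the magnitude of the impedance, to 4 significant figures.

ω = 2πf = 917300 rad/s
X_C = 1/(ωC) = 138.0 Ω
Parallel: admittances add. Y = 1/R + jωC
Y = (0.002222 + j0.007247) S
|Y| = 0.007580 S → |Z| = 1/|Y| = 131.9 Ω, ∠Z = −∠Y = -72.95°

131.9 Ω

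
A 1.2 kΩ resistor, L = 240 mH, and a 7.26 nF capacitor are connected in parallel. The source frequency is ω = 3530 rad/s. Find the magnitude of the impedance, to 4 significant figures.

X_L = ωL = 847.2 Ω
X_C = 1/(ωC) = 39020 Ω
Parallel: admittances add. Y = 1/R + 1/(jωL) + jωC
Y = (0.0008333 − j0.001155) S
|Y| = 0.001424 S → |Z| = 1/|Y| = 702.2 Ω, ∠Z = −∠Y = 54.18°

702.2 Ω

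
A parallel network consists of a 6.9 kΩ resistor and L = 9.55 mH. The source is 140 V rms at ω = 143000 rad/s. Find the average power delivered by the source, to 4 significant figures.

X_L = ωL = 1366 Ω
Parallel: admittances add. Y = 1/R + 1/(jωL)
Y = (0.0001449 − j0.0007323) S
|Y| = 0.0007465 S → |Z| = 1/|Y| = 1340 Ω, ∠Z = −∠Y = 78.80°
I = V/|Z| = 104.5 mA
P = VI cos φ = 140 × 0.1045 × cos(78.80°) = 2.841 W

2.841 W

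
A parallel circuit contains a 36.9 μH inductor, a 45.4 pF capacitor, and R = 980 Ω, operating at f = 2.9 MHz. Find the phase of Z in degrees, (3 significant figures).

ω = 2πf = 1.822e+07 rad/s
X_L = ωL = 672 Ω
X_C = 1/(ωC) = 1210 Ω
Parallel: admittances add. Y = 1/R + 1/(jωL) + jωC
Y = (0.00102 − j0.000660) S
|Y| = 0.00122 S → |Z| = 1/|Y| = 823 Ω, ∠Z = −∠Y = 32.9°

32.9°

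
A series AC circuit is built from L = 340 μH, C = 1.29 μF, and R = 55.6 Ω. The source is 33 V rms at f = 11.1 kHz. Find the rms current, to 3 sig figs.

ω = 2πf = 69740 rad/s
X_L = ωL = 23.7 Ω
X_C = 1/(ωC) = 11.1 Ω
Net reactance X = X_L − X_C = 12.6 Ω
Z = 55.6 + j12.6 Ω
|Z| = √(55.6² + 12.6²) = 57.0 Ω
I = V/|Z| = 33/57.0 = 579 mA

579 mA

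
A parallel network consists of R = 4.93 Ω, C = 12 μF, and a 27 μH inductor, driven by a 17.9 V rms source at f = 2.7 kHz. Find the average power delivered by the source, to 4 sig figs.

64.99 W

ω = 2πf = 16960 rad/s
X_L = ωL = 0.4580 Ω
X_C = 1/(ωC) = 4.912 Ω
Parallel: admittances add. Y = 1/R + 1/(jωL) + jωC
Y = (0.2028 − j1.980) S
|Y| = 1.990 S → |Z| = 1/|Y| = 0.5025 Ω, ∠Z = −∠Y = 84.15°
I = V/|Z| = 35.62 A
P = VI cos φ = 17.9 × 35.62 × cos(84.15°) = 64.99 W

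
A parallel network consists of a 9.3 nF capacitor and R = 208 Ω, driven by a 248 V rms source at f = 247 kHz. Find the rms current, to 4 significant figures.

ω = 2πf = 1.552e+06 rad/s
X_C = 1/(ωC) = 69.29 Ω
Parallel: admittances add. Y = 1/R + jωC
Y = (0.004808 + j0.01443) S
|Y| = 0.01521 S → |Z| = 1/|Y| = 65.73 Ω, ∠Z = −∠Y = -71.58°
I = V/|Z| = 248/65.73 = 3.773 A

3.773 A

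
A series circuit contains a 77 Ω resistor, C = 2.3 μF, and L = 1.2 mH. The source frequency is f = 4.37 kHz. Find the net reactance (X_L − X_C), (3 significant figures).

17.1 Ω

ω = 2πf = 27460 rad/s
X_L = ωL = 32.9 Ω
X_C = 1/(ωC) = 15.8 Ω
X = 32.9 − 15.8 = 17.1 Ω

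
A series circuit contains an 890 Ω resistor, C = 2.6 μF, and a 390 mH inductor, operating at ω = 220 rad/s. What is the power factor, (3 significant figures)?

X_L = ωL = 85.8 Ω
X_C = 1/(ωC) = 1750 Ω
Net reactance X = X_L − X_C = -1660 Ω
Z = 890 − j1660 Ω
|Z| = √(890² + 1660²) = 1890 Ω
∠Z = arctan(-1660/890) = -61.8°
cos φ = cos(-61.8°) = 0.472

0.472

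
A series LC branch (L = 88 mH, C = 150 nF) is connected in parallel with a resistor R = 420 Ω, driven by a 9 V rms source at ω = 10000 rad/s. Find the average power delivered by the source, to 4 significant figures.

192.9 mW

X_L = ωL = 880.0 Ω
X_C = 1/(ωC) = 666.7 Ω
Branch 1: Z₁ = R = 420.0 Ω
Branch 2 (series LC): Z₂ = j(X_L − X_C) = j213.3 Ω
Parallel: Z = Z₁Z₂/(Z₁+Z₂), |Z| = 190.2 Ω, ∠Z = 63.07°
I = V/|Z| = 47.32 mA
P = VI cos φ = 9 × 0.04732 × cos(63.07°) = 192.9 mW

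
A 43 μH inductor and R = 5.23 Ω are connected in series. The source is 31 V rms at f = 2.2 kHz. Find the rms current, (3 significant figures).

ω = 2πf = 13820 rad/s
X_L = ωL = 0.594 Ω
Z = 5.23 + j0.594 Ω
|Z| = √(5.23² + 0.594²) = 5.26 Ω
I = V/|Z| = 31/5.26 = 5.89 A

5.89 A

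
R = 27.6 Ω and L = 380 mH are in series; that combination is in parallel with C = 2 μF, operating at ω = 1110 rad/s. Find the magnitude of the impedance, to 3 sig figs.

X_L = ωL = 422 Ω
X_C = 1/(ωC) = 450 Ω
Branch 1 (R+jX_L): Z₁ = 27.6 + j422 Ω, |Z₁| = 423 Ω
Branch 2 (−jX_C): Z₂ = −j450 Ω
Parallel: Z = Z₁Z₂/(Z₁+Z₂), |Z| = 4790 Ω, ∠Z = 42.3°

4790 Ω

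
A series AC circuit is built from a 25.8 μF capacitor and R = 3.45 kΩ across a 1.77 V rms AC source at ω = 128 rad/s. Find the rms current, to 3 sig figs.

511 μA

X_C = 1/(ωC) = 303 Ω
Z = 3450 − j303 Ω
|Z| = √(3450² + 303²) = 3460 Ω
I = V/|Z| = 1.77/3460 = 511 μA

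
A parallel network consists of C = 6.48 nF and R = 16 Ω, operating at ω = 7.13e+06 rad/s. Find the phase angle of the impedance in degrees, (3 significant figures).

X_C = 1/(ωC) = 21.6 Ω
Parallel: admittances add. Y = 1/R + jωC
Y = (0.0625 + j0.0462) S
|Y| = 0.0777 S → |Z| = 1/|Y| = 12.9 Ω, ∠Z = −∠Y = -36.5°

-36.5°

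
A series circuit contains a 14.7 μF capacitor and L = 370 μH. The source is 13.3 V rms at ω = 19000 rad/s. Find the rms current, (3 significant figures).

3.86 A

X_L = ωL = 7.03 Ω
X_C = 1/(ωC) = 3.58 Ω
Net reactance X = X_L − X_C = 3.45 Ω
Z = j3.45 Ω
|Z| = √(0² + 3.45²) = 3.45 Ω
I = V/|Z| = 13.3/3.45 = 3.86 A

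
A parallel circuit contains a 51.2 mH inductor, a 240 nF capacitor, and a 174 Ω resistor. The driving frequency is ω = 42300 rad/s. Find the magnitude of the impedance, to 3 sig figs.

88.8 Ω

X_L = ωL = 2170 Ω
X_C = 1/(ωC) = 98.5 Ω
Parallel: admittances add. Y = 1/R + 1/(jωL) + jωC
Y = (0.00575 + j0.00969) S
|Y| = 0.0113 S → |Z| = 1/|Y| = 88.8 Ω, ∠Z = −∠Y = -59.3°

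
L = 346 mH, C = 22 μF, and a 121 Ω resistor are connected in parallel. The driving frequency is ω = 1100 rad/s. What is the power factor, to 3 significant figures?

X_L = ωL = 381 Ω
X_C = 1/(ωC) = 41.3 Ω
Parallel: admittances add. Y = 1/R + 1/(jωL) + jωC
Y = (0.00826 + j0.0216) S
|Y| = 0.0231 S → |Z| = 1/|Y| = 43.3 Ω, ∠Z = −∠Y = -69.0°
cos φ = cos(-69.0°) = 0.358

0.358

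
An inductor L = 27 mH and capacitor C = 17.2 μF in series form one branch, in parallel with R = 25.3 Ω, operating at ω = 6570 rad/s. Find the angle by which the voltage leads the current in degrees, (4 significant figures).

X_L = ωL = 177.4 Ω
X_C = 1/(ωC) = 8.849 Ω
Branch 1: Z₁ = R = 25.30 Ω
Branch 2 (series LC): Z₂ = j(X_L − X_C) = j168.5 Ω
Parallel: Z = Z₁Z₂/(Z₁+Z₂), |Z| = 25.02 Ω, ∠Z = 8.537°

8.537°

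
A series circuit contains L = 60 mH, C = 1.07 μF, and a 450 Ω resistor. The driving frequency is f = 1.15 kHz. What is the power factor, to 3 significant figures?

ω = 2πf = 7226 rad/s
X_L = ωL = 434 Ω
X_C = 1/(ωC) = 129 Ω
Net reactance X = X_L − X_C = 304 Ω
Z = 450 + j304 Ω
|Z| = √(450² + 304²) = 543 Ω
∠Z = arctan(304/450) = 34.1°
cos φ = cos(34.1°) = 0.828

0.828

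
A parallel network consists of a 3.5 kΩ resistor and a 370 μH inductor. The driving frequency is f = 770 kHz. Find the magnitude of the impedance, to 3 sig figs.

1590 Ω

ω = 2πf = 4.838e+06 rad/s
X_L = ωL = 1790 Ω
Parallel: admittances add. Y = 1/R + 1/(jωL)
Y = (0.000286 − j0.000559) S
|Y| = 0.000627 S → |Z| = 1/|Y| = 1590 Ω, ∠Z = −∠Y = 62.9°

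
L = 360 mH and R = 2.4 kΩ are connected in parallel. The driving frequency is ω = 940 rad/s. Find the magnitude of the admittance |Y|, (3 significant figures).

2.98 mS

X_L = ωL = 338 Ω
Parallel: admittances add. Y = 1/R + 1/(jωL)
Y = (0.000417 − j0.00296) S
|Y| = 0.00298 S → |Z| = 1/|Y| = 335 Ω, ∠Z = −∠Y = 82.0°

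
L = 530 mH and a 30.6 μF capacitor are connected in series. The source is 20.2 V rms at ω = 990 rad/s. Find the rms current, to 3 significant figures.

41.1 mA

X_L = ωL = 525 Ω
X_C = 1/(ωC) = 33.0 Ω
Net reactance X = X_L − X_C = 492 Ω
Z = j492 Ω
|Z| = √(0² + 492²) = 492 Ω
I = V/|Z| = 20.2/492 = 41.1 mA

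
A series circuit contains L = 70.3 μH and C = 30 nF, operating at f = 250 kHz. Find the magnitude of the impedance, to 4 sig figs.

89.21 Ω

ω = 2πf = 1.571e+06 rad/s
X_L = ωL = 110.4 Ω
X_C = 1/(ωC) = 21.22 Ω
Net reactance X = X_L − X_C = 89.21 Ω
Z = j89.21 Ω
|Z| = √(0² + 89.21²) = 89.21 Ω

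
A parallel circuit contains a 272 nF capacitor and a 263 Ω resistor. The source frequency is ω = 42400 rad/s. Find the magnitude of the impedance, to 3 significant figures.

82.3 Ω

X_C = 1/(ωC) = 86.7 Ω
Parallel: admittances add. Y = 1/R + jωC
Y = (0.00380 + j0.0115) S
|Y| = 0.0121 S → |Z| = 1/|Y| = 82.3 Ω, ∠Z = −∠Y = -71.8°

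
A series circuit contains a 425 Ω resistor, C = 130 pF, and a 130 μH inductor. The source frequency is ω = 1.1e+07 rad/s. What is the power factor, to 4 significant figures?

X_L = ωL = 1430 Ω
X_C = 1/(ωC) = 699.3 Ω
Net reactance X = X_L − X_C = 730.7 Ω
Z = 425.0 + j730.7 Ω
|Z| = √(425.0² + 730.7²) = 845.3 Ω
∠Z = arctan(730.7/425.0) = 59.82°
cos φ = cos(59.82°) = 0.5028

0.5028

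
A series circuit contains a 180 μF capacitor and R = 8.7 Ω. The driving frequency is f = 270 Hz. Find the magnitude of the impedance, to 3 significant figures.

ω = 2πf = 1696 rad/s
X_C = 1/(ωC) = 3.27 Ω
Z = 8.70 − j3.27 Ω
|Z| = √(8.70² + 3.27²) = 9.30 Ω

9.30 Ω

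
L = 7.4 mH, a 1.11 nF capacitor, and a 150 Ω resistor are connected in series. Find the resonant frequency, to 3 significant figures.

55.5 kHz

ω₀ = 1/√(LC) = 1/√(0.0074 × 1.11e-09) = 348900 rad/s
f₀ = ω₀/(2π) = 55.5 kHz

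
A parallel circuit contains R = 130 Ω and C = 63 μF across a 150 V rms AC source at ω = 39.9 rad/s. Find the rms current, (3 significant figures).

1.21 A

X_C = 1/(ωC) = 398 Ω
Parallel: admittances add. Y = 1/R + jωC
Y = (0.00769 + j0.00251) S
|Y| = 0.00809 S → |Z| = 1/|Y| = 124 Ω, ∠Z = −∠Y = -18.1°
I = V/|Z| = 150/124 = 1.21 A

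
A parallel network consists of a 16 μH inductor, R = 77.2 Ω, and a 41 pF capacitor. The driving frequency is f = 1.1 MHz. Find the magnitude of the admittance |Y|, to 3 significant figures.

ω = 2πf = 6.912e+06 rad/s
X_L = ωL = 111 Ω
X_C = 1/(ωC) = 3530 Ω
Parallel: admittances add. Y = 1/R + 1/(jωL) + jωC
Y = (0.0130 − j0.00876) S
|Y| = 0.0156 S → |Z| = 1/|Y| = 64.0 Ω, ∠Z = −∠Y = 34.1°

15.6 mS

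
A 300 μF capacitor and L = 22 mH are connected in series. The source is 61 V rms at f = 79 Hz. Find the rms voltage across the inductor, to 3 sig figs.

ω = 2πf = 496.4 rad/s
X_L = ωL = 10.9 Ω
X_C = 1/(ωC) = 6.72 Ω
Net reactance X = X_L − X_C = 4.20 Ω
Z = j4.20 Ω
|Z| = √(0² + 4.20²) = 4.20 Ω
I = V/|Z| = 14.5 A
V_L = I·|Z_L| = 14.5 × 10.9 = 158 V

158 V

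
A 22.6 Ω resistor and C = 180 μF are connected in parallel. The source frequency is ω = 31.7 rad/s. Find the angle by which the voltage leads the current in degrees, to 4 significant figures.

X_C = 1/(ωC) = 175.3 Ω
Parallel: admittances add. Y = 1/R + jωC
Y = (0.04425 + j0.005706) S
|Y| = 0.04461 S → |Z| = 1/|Y| = 22.41 Ω, ∠Z = −∠Y = -7.348°

-7.348°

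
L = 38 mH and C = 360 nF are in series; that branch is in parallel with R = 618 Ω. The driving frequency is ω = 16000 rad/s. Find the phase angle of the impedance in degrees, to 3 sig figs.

54.9°

X_L = ωL = 608 Ω
X_C = 1/(ωC) = 174 Ω
Branch 1: Z₁ = R = 618 Ω
Branch 2 (series LC): Z₂ = j(X_L − X_C) = j434 Ω
Parallel: Z = Z₁Z₂/(Z₁+Z₂), |Z| = 355 Ω, ∠Z = 54.9°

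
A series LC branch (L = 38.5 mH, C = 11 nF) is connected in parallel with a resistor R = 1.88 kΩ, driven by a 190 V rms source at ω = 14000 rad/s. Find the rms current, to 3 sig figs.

X_L = ωL = 539 Ω
X_C = 1/(ωC) = 6490 Ω
Branch 1: Z₁ = R = 1880 Ω
Branch 2 (series LC): Z₂ = j(X_L − X_C) = −j5950 Ω
Parallel: Z = Z₁Z₂/(Z₁+Z₂), |Z| = 1790 Ω, ∠Z = -17.5°
I = V/|Z| = 190/1790 = 106 mA

106 mA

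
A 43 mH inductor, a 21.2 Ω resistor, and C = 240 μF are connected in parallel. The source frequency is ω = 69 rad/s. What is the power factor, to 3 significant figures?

X_L = ωL = 2.97 Ω
X_C = 1/(ωC) = 60.4 Ω
Parallel: admittances add. Y = 1/R + 1/(jωL) + jωC
Y = (0.0472 − j0.320) S
|Y| = 0.324 S → |Z| = 1/|Y| = 3.09 Ω, ∠Z = −∠Y = 81.6°
cos φ = cos(81.6°) = 0.146

0.146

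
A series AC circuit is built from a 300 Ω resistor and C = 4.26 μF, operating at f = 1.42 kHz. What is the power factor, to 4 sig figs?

ω = 2πf = 8922 rad/s
X_C = 1/(ωC) = 26.31 Ω
Z = 300.0 − j26.31 Ω
|Z| = √(300.0² + 26.31²) = 301.2 Ω
∠Z = arctan(-26.31/300.0) = -5.012°
cos φ = cos(-5.012°) = 0.9962

0.9962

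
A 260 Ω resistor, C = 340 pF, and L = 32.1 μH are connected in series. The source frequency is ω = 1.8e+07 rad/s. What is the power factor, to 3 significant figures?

0.531

X_L = ωL = 578 Ω
X_C = 1/(ωC) = 163 Ω
Net reactance X = X_L − X_C = 414 Ω
Z = 260 + j414 Ω
|Z| = √(260² + 414²) = 489 Ω
∠Z = arctan(414/260) = 57.9°
cos φ = cos(57.9°) = 0.531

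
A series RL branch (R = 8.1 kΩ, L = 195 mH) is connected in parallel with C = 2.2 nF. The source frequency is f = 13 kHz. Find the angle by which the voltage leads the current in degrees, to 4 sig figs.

ω = 2πf = 81680 rad/s
X_L = ωL = 15930 Ω
X_C = 1/(ωC) = 5565 Ω
Branch 1 (R+jX_L): Z₁ = 8100 + j15930 Ω, |Z₁| = 17870 Ω
Branch 2 (−jX_C): Z₂ = −j5565 Ω
Parallel: Z = Z₁Z₂/(Z₁+Z₂), |Z| = 7560 Ω, ∠Z = -78.94°

-78.94°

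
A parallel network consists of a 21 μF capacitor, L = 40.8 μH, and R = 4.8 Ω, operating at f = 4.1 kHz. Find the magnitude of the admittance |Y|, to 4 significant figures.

ω = 2πf = 25760 rad/s
X_L = ωL = 1.051 Ω
X_C = 1/(ωC) = 1.848 Ω
Parallel: admittances add. Y = 1/R + 1/(jωL) + jωC
Y = (0.2083 − j0.4104) S
|Y| = 0.4603 S → |Z| = 1/|Y| = 2.173 Ω, ∠Z = −∠Y = 63.09°

460.3 mS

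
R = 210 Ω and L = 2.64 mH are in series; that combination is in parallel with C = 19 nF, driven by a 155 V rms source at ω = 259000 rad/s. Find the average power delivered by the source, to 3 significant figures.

9.86 W

X_L = ωL = 684 Ω
X_C = 1/(ωC) = 203 Ω
Branch 1 (R+jX_L): Z₁ = 210 + j684 Ω, |Z₁| = 715 Ω
Branch 2 (−jX_C): Z₂ = −j203 Ω
Parallel: Z = Z₁Z₂/(Z₁+Z₂), |Z| = 277 Ω, ∠Z = -83.5°
I = V/|Z| = 559 mA
P = VI cos φ = 155 × 0.559 × cos(-83.5°) = 9.86 W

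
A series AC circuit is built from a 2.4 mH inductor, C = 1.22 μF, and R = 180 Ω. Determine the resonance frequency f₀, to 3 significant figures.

2.94 kHz

ω₀ = 1/√(LC) = 1/√(0.0024 × 1.22e-06) = 18480 rad/s
f₀ = ω₀/(2π) = 2.94 kHz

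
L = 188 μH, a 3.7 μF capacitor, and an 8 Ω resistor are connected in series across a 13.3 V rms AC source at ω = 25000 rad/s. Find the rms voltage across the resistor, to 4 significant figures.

X_L = ωL = 4.700 Ω
X_C = 1/(ωC) = 10.81 Ω
Net reactance X = X_L − X_C = -6.111 Ω
Z = 8.000 − j6.111 Ω
|Z| = √(8.000² + 6.111²) = 10.07 Ω
I = V/|Z| = 1.321 A
V_R = I·|Z_R| = 1.321 × 8.000 = 10.57 V

10.57 V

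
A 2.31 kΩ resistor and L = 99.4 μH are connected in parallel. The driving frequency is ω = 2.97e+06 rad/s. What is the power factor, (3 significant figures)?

X_L = ωL = 295 Ω
Parallel: admittances add. Y = 1/R + 1/(jωL)
Y = (0.000433 − j0.00339) S
|Y| = 0.00341 S → |Z| = 1/|Y| = 293 Ω, ∠Z = −∠Y = 82.7°
cos φ = cos(82.7°) = 0.127

0.127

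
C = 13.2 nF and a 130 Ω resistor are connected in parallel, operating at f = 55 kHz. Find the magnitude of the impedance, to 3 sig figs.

ω = 2πf = 345600 rad/s
X_C = 1/(ωC) = 219 Ω
Parallel: admittances add. Y = 1/R + jωC
Y = (0.00769 + j0.00456) S
|Y| = 0.00894 S → |Z| = 1/|Y| = 112 Ω, ∠Z = −∠Y = -30.7°

112 Ω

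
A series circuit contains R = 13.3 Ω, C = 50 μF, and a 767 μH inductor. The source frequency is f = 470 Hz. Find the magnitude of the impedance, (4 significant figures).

14.04 Ω

ω = 2πf = 2953 rad/s
X_L = ωL = 2.265 Ω
X_C = 1/(ωC) = 6.773 Ω
Net reactance X = X_L − X_C = -4.508 Ω
Z = 13.30 − j4.508 Ω
|Z| = √(13.30² + 4.508²) = 14.04 Ω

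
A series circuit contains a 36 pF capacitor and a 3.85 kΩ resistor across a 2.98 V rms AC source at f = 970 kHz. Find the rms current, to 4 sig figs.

ω = 2πf = 6.095e+06 rad/s
X_C = 1/(ωC) = 4558 Ω
Z = 3850 − j4558 Ω
|Z| = √(3850² + 4558²) = 5966 Ω
I = V/|Z| = 2.98/5966 = 499.5 μA

499.5 μA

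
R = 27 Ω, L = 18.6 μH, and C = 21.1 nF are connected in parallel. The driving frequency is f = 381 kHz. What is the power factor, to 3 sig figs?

ω = 2πf = 2.394e+06 rad/s
X_L = ωL = 44.5 Ω
X_C = 1/(ωC) = 19.8 Ω
Parallel: admittances add. Y = 1/R + 1/(jωL) + jωC
Y = (0.0370 + j0.0281) S
|Y| = 0.0465 S → |Z| = 1/|Y| = 21.5 Ω, ∠Z = −∠Y = -37.1°
cos φ = cos(-37.1°) = 0.797

0.797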